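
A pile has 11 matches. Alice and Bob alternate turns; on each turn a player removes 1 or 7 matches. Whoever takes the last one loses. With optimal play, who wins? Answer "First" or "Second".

Mark each pile size as W (mover wins) or L (mover loses):
i:   0  1  2  3  4  5  6  7  8  9 10 11
     W  L  W  L  W  L  W  L  W  L  W  L
Position 11 is L, so the second player wins.

Second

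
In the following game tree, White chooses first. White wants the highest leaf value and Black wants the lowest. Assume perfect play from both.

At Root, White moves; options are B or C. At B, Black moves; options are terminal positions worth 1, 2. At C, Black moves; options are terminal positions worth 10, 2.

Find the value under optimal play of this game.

2

B (Black): min(1, 2) = 1
C (Black): min(10, 2) = 2
Root (White): max(1, 2) = 2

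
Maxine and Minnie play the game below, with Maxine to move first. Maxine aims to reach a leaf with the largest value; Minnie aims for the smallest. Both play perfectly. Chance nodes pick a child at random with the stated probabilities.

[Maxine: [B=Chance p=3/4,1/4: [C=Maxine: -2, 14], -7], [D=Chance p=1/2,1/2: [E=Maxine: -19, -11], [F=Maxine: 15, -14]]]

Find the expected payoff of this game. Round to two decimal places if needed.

C (Maxine): max(-2, 14) = 14
B (Chance): 3/4·14 + 1/4·-7 = 8.75
E (Maxine): max(-19, -11) = -11
F (Maxine): max(15, -14) = 15
D (Chance): 1/2·-11 + 1/2·15 = 2
Root (Maxine): max(8.75, 2) = 8.75

8.75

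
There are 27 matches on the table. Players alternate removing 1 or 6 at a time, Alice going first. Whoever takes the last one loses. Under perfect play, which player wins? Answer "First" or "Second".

Compute winning (W) and losing (L) positions by backward induction:
i:   0  1  2  3  4  5  6  7  8  9 10 11 12 13 14 15 16 17 18 19 20 21 22 23 24 25 26 27
     W  L  W  L  W  L  W  W  L  W  L  W  L  W  W  L  W  L  W  L  W  W  L  W  L  W  L  W
Position 27 is W, so the first player wins.

First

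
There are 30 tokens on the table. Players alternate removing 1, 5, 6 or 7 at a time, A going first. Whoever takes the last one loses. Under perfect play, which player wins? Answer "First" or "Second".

First

i:   0  1  2  3  4  5  6  7  8  9 10 11 12 13 14 15 16 17 18 19 20 21 22 23 24 25 26 27 28 29 30
     W  L  W  L  W  L  W  W  W  W  W  W  W  L  W  L  W  L  W  W  W  W  W  W  W  L  W  L  W  L  W
Position 30 is W, so the first player wins.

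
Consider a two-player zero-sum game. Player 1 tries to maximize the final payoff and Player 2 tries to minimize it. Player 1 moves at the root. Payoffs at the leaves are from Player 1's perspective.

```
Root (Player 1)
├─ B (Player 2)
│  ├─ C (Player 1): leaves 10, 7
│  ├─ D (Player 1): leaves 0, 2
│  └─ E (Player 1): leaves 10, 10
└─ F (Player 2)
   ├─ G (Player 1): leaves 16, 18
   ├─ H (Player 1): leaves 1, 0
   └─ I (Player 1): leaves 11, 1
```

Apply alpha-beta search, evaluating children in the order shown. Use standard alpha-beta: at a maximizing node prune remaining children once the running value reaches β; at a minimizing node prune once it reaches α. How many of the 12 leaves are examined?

9

C [α=-∞,β=+∞]: v=10
D [α=-∞,β=10]: v=2
E [α=-∞,β=2]: v=10 after child 1 ≥ β → β-cutoff, skip 1
B [α=-∞,β=+∞]: v=2
G [α=2,β=+∞]: v=18
H [α=2,β=18]: v=1
F [α=2,β=+∞]: v=1 after child 2 ≤ α → α-cutoff, skip 1
Root [α=-∞,β=+∞]: v=2
Leaves evaluated: 9 of 12.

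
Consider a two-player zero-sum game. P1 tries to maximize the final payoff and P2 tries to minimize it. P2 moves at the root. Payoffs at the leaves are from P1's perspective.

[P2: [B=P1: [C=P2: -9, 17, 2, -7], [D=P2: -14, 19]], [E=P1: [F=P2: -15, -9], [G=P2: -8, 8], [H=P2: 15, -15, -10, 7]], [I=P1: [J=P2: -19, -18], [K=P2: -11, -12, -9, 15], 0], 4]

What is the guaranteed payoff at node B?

-9

C: min(-9, 17, 2, -7) = -9
D: min(-14, 19) = -14
B: max(-9, -14) = -9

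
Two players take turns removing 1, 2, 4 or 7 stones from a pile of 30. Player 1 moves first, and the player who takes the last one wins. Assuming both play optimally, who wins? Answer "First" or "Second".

Mark each pile size as W (mover wins) or L (mover loses):
i:   0  1  2  3  4  5  6  7  8  9 10 11 12 13 14 15 16 17 18 19 20 21 22 23 24 25 26 27 28 29 30
     L  W  W  L  W  W  L  W  W  L  W  W  L  W  W  L  W  W  L  W  W  L  W  W  L  W  W  L  W  W  L
Position 30 is L, so the second player wins.

Second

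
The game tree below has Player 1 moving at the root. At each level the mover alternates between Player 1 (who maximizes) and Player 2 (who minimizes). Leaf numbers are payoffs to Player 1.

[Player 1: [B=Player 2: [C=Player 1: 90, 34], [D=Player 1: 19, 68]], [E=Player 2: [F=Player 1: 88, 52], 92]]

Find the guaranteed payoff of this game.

88

C (Player 1): max(90, 34) = 90
D (Player 1): max(19, 68) = 68
B (Player 2): min(90, 68) = 68
F (Player 1): max(88, 52) = 88
E (Player 2): min(88, 92) = 88
Root (Player 1): max(68, 88) = 88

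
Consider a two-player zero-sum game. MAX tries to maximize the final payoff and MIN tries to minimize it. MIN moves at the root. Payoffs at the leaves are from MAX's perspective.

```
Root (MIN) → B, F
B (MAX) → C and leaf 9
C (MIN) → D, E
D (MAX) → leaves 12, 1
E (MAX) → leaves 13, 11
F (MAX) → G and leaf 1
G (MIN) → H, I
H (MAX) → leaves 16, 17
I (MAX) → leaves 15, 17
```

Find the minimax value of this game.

12

D (MAX): max(12, 1) = 12
E (MAX): max(13, 11) = 13
C (MIN): min(12, 13) = 12
B (MAX): max(12, 9) = 12
H (MAX): max(16, 17) = 17
I (MAX): max(15, 17) = 17
G (MIN): min(17, 17) = 17
F (MAX): max(17, 1) = 17
Root (MIN): min(12, 17) = 12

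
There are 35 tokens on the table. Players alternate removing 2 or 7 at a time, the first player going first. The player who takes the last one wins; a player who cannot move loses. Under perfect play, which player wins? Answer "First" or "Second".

W/L table (W = player to move can force a win):
i:   0  1  2  3  4  5  6  7  8  9 10 11 12 13 14 15 16 17 18 19 20 21 22 23 24 25 26 27 28 29 30 31 32 33 34 35
     L  L  W  W  L  L  W  W  W  L  L  W  W  L  L  W  W  W  L  L  W  W  L  L  W  W  W  L  L  W  W  L  L  W  W  W
Position 35 is W, so the first player wins.

First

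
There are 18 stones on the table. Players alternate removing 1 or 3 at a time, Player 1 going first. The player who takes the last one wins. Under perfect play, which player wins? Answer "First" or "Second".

Second

W/L table (W = player to move can force a win):
i:   0  1  2  3  4  5  6  7  8  9 10 11 12 13 14 15 16 17 18
     L  W  L  W  L  W  L  W  L  W  L  W  L  W  L  W  L  W  L
Position 18 is L, so the second player wins.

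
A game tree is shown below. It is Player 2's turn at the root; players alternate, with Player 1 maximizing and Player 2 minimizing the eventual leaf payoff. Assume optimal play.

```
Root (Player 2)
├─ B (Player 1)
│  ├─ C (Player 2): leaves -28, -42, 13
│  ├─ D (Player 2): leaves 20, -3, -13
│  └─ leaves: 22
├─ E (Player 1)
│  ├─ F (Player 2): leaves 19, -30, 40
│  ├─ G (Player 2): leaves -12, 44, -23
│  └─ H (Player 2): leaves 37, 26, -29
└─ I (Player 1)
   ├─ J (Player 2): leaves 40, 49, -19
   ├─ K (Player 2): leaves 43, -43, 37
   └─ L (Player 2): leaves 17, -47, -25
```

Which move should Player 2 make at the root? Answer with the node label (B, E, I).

C (Player 2): min(-28, -42, 13) = -42
D (Player 2): min(20, -3, -13) = -13
B (Player 1): max(-42, -13, 22) = 22
F (Player 2): min(19, -30, 40) = -30
G (Player 2): min(-12, 44, -23) = -23
H (Player 2): min(37, 26, -29) = -29
E (Player 1): max(-30, -23, -29) = -23
J (Player 2): min(40, 49, -19) = -19
K (Player 2): min(43, -43, 37) = -43
L (Player 2): min(17, -47, -25) = -47
I (Player 1): max(-19, -43, -47) = -19
Root (Player 2): min(22, -23, -19) = -23
Player 2 picks the child with the lowest value: E (value -23).

E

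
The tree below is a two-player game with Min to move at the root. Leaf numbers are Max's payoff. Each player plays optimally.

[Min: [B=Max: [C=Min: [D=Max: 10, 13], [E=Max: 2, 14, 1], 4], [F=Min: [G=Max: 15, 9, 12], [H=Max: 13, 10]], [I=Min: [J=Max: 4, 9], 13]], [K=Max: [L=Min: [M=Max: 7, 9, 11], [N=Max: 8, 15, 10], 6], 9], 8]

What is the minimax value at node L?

6

M: max(7, 9, 11) = 11
N: max(8, 15, 10) = 15
L: min(11, 15, 6) = 6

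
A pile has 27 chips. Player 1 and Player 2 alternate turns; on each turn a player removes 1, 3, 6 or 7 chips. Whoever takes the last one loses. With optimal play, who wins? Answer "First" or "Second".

Second

Mark each pile size as W (mover wins) or L (mover loses):
i:   0  1  2  3  4  5  6  7  8  9 10 11 12 13 14 15 16 17 18 19 20 21 22 23 24 25 26 27
     W  L  W  L  W  L  W  W  W  W  W  W  W  L  W  L  W  L  W  W  W  W  W  W  W  L  W  L
Position 27 is L, so the second player wins.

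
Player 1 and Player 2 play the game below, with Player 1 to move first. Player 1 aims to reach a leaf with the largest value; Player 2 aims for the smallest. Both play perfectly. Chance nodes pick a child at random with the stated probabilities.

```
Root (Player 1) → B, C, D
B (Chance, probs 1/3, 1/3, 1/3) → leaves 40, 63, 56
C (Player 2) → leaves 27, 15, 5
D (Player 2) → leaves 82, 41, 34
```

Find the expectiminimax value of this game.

B (Chance): 1/3·40 + 1/3·63 + 1/3·56 = 53
C (Player 2): min(27, 15, 5) = 5
D (Player 2): min(82, 41, 34) = 34
Root (Player 1): max(53, 5, 34) = 53

53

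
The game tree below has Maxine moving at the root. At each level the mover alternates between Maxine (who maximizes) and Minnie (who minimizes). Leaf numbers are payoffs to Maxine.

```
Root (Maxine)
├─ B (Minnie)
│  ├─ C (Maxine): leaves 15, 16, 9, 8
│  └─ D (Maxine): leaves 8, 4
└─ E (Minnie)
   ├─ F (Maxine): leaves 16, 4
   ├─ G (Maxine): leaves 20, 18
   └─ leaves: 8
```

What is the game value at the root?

8

C (Maxine): max(15, 16, 9, 8) = 16
D (Maxine): max(8, 4) = 8
B (Minnie): min(16, 8) = 8
F (Maxine): max(16, 4) = 16
G (Maxine): max(20, 18) = 20
E (Minnie): min(16, 20, 8) = 8
Root (Maxine): max(8, 8) = 8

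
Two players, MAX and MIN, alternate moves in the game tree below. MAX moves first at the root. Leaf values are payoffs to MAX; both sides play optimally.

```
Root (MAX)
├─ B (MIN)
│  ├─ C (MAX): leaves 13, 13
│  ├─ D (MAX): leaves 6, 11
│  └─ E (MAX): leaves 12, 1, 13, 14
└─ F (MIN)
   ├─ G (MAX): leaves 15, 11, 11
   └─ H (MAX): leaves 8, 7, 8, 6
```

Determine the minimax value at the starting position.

11

C (MAX): max(13, 13) = 13
D (MAX): max(6, 11) = 11
E (MAX): max(12, 1, 13, 14) = 14
B (MIN): min(13, 11, 14) = 11
G (MAX): max(15, 11, 11) = 15
H (MAX): max(8, 7, 8, 6) = 8
F (MIN): min(15, 8) = 8
Root (MAX): max(11, 8) = 11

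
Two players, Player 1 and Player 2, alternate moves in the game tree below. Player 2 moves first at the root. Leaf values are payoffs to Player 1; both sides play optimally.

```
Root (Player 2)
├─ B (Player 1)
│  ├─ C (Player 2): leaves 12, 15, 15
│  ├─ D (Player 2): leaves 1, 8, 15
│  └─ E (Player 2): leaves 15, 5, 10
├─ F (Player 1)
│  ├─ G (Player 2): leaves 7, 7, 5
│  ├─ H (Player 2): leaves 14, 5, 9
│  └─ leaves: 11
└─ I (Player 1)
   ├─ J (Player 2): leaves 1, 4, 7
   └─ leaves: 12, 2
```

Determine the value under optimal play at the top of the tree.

11

C (Player 2): min(12, 15, 15) = 12
D (Player 2): min(1, 8, 15) = 1
E (Player 2): min(15, 5, 10) = 5
B (Player 1): max(12, 1, 5) = 12
G (Player 2): min(7, 7, 5) = 5
H (Player 2): min(14, 5, 9) = 5
F (Player 1): max(5, 5, 11) = 11
J (Player 2): min(1, 4, 7) = 1
I (Player 1): max(1, 12, 2) = 12
Root (Player 2): min(12, 11, 12) = 11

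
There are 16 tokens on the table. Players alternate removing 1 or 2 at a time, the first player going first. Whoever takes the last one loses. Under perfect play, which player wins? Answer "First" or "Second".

W/L table (W = player to move can force a win):
i:   0  1  2  3  4  5  6  7  8  9 10 11 12 13 14 15 16
     W  L  W  W  L  W  W  L  W  W  L  W  W  L  W  W  L
Position 16 is L, so the second player wins.

Second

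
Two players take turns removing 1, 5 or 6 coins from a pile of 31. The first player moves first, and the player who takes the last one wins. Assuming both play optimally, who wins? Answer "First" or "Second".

First

Positions where the player to move wins (W) vs loses (L):
i:   0  1  2  3  4  5  6  7  8  9 10 11 12 13 14 15 16 17 18 19 20 21 22 23 24 25 26 27 28 29 30 31
     L  W  L  W  L  W  W  W  W  W  W  L  W  L  W  L  W  W  W  W  W  W  L  W  L  W  L  W  W  W  W  W
Position 31 is W, so the first player wins.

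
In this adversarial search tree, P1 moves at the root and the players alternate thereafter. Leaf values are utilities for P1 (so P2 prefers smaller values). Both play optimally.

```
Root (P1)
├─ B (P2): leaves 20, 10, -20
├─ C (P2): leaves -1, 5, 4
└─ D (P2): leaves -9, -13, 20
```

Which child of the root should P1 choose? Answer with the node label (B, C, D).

B (P2): min(20, 10, -20) = -20
C (P2): min(-1, 5, 4) = -1
D (P2): min(-9, -13, 20) = -13
Root (P1): max(-20, -1, -13) = -1
P1 picks the child with the highest value: C (value -1).

C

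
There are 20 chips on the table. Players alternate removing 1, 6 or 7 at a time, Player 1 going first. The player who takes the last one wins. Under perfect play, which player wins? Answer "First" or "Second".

First

Mark each pile size as W (mover wins) or L (mover loses):
i:   0  1  2  3  4  5  6  7  8  9 10 11 12 13 14 15 16 17 18 19 20
     L  W  L  W  L  W  W  W  W  W  W  W  L  W  L  W  L  W  W  W  W
Position 20 is W, so the first player wins.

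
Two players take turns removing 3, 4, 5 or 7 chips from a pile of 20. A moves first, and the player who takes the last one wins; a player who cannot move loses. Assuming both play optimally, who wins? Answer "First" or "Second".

Mark each pile size as W (mover wins) or L (mover loses):
i:   0  1  2  3  4  5  6  7  8  9 10 11 12 13 14 15 16 17 18 19 20
     L  L  L  W  W  W  W  W  W  W  L  L  L  W  W  W  W  W  W  W  L
Position 20 is L, so the second player wins.

Second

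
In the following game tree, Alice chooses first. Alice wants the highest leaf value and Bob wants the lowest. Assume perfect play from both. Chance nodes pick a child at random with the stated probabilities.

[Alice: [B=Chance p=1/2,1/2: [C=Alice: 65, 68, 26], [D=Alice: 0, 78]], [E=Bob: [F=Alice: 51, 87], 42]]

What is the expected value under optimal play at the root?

C (Alice): max(65, 68, 26) = 68
D (Alice): max(0, 78) = 78
B (Chance): 1/2·68 + 1/2·78 = 73
F (Alice): max(51, 87) = 87
E (Bob): min(87, 42) = 42
Root (Alice): max(73, 42) = 73

73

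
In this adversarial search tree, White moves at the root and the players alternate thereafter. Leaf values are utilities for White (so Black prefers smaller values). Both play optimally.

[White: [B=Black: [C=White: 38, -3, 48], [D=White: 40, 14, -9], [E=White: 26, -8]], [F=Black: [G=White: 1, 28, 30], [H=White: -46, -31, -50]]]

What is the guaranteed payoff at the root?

C (White): max(38, -3, 48) = 48
D (White): max(40, 14, -9) = 40
E (White): max(26, -8) = 26
B (Black): min(48, 40, 26) = 26
G (White): max(1, 28, 30) = 30
H (White): max(-46, -31, -50) = -31
F (Black): min(30, -31) = -31
Root (White): max(26, -31) = 26

26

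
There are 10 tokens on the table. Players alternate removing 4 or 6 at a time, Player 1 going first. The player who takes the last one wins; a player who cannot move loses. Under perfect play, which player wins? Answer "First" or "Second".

i:   0  1  2  3  4  5  6  7  8  9 10
     L  L  L  L  W  W  W  W  W  W  L
Position 10 is L, so the second player wins.

Second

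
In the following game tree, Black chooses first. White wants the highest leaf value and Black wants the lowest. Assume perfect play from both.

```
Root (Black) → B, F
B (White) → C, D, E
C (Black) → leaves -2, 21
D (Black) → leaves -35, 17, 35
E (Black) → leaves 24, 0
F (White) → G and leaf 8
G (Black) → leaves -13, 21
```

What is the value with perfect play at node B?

0

C: min(-2, 21) = -2
D: min(-35, 17, 35) = -35
E: min(24, 0) = 0
B: max(-2, -35, 0) = 0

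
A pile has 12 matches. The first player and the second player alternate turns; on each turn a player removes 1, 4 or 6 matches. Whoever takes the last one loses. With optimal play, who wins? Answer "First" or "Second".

i:   0  1  2  3  4  5  6  7  8  9 10 11 12
     W  L  W  L  W  W  L  W  L  W  W  L  W
Position 12 is W, so the first player wins.

First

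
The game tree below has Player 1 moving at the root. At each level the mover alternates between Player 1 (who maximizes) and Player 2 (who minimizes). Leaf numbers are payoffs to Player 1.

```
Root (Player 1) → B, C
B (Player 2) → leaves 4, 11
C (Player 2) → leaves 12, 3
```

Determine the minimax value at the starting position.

4

B (Player 2): min(4, 11) = 4
C (Player 2): min(12, 3) = 3
Root (Player 1): max(4, 3) = 4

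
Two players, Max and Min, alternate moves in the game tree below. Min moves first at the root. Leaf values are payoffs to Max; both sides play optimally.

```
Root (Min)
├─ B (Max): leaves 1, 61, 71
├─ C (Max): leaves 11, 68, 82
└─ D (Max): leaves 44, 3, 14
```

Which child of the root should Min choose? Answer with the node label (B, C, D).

D

B (Max): max(1, 61, 71) = 71
C (Max): max(11, 68, 82) = 82
D (Max): max(44, 3, 14) = 44
Root (Min): min(71, 82, 44) = 44
Min picks the child with the lowest value: D (value 44).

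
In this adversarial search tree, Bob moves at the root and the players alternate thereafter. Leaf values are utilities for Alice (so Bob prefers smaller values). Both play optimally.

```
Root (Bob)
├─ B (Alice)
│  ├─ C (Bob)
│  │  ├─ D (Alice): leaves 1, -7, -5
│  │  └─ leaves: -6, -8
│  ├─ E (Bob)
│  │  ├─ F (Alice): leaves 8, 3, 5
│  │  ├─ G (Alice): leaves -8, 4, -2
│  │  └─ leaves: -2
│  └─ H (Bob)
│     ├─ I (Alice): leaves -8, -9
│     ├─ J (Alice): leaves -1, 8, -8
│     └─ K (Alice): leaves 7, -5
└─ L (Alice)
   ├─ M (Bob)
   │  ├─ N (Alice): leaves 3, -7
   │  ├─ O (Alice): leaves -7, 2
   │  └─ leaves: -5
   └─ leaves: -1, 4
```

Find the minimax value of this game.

-2

D (Alice): max(1, -7, -5) = 1
C (Bob): min(1, -6, -8) = -8
F (Alice): max(8, 3, 5) = 8
G (Alice): max(-8, 4, -2) = 4
E (Bob): min(8, 4, -2) = -2
I (Alice): max(-8, -9) = -8
J (Alice): max(-1, 8, -8) = 8
K (Alice): max(7, -5) = 7
H (Bob): min(-8, 8, 7) = -8
B (Alice): max(-8, -2, -8) = -2
N (Alice): max(3, -7) = 3
O (Alice): max(-7, 2) = 2
M (Bob): min(3, 2, -5) = -5
L (Alice): max(-5, -1, 4) = 4
Root (Bob): min(-2, 4) = -2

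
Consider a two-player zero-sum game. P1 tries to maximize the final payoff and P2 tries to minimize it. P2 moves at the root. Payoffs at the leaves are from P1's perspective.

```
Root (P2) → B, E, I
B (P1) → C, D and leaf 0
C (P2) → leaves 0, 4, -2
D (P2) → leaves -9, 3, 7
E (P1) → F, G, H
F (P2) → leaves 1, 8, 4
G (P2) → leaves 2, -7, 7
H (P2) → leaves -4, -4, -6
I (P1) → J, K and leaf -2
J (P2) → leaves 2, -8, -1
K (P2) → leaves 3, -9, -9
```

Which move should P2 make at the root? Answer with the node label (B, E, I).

C (P2): min(0, 4, -2) = -2
D (P2): min(-9, 3, 7) = -9
B (P1): max(-2, -9, 0) = 0
F (P2): min(1, 8, 4) = 1
G (P2): min(2, -7, 7) = -7
H (P2): min(-4, -4, -6) = -6
E (P1): max(1, -7, -6) = 1
J (P2): min(2, -8, -1) = -8
K (P2): min(3, -9, -9) = -9
I (P1): max(-8, -9, -2) = -2
Root (P2): min(0, 1, -2) = -2
P2 picks the child with the lowest value: I (value -2).

I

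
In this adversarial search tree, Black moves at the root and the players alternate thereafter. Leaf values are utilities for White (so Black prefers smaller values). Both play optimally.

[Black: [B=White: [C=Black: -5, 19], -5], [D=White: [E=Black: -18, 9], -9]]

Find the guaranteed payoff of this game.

C (Black): min(-5, 19) = -5
B (White): max(-5, -5) = -5
E (Black): min(-18, 9) = -18
D (White): max(-18, -9) = -9
Root (Black): min(-5, -9) = -9

-9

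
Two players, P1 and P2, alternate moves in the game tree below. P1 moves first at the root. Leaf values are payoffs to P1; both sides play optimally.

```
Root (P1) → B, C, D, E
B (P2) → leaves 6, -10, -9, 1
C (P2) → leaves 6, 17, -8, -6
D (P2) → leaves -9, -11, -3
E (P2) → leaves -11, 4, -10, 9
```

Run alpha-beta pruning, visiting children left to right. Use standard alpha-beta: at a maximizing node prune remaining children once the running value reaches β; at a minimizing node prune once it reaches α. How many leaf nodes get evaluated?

10

B [α=-∞,β=+∞]: v=-10
C [α=-10,β=+∞]: v=-8
D [α=-8,β=+∞]: v=-9 after child 1 ≤ α → α-cutoff, skip 2
E [α=-8,β=+∞]: v=-11 after child 1 ≤ α → α-cutoff, skip 3
Root [α=-∞,β=+∞]: v=-8
Leaves evaluated: 10 of 15.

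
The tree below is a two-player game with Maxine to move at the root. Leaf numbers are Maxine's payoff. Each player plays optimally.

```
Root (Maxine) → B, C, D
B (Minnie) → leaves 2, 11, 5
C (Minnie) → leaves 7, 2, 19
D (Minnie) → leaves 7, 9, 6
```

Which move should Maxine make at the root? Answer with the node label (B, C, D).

B (Minnie): min(2, 11, 5) = 2
C (Minnie): min(7, 2, 19) = 2
D (Minnie): min(7, 9, 6) = 6
Root (Maxine): max(2, 2, 6) = 6
Maxine picks the child with the highest value: D (value 6).

D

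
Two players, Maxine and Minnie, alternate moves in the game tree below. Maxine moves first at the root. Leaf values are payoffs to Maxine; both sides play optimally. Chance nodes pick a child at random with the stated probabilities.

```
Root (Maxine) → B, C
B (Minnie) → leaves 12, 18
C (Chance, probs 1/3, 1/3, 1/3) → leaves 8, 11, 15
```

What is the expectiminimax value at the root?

12

B (Minnie): min(12, 18) = 12
C (Chance): 1/3·8 + 1/3·11 + 1/3·15 = 11.33
Root (Maxine): max(12, 11.33) = 12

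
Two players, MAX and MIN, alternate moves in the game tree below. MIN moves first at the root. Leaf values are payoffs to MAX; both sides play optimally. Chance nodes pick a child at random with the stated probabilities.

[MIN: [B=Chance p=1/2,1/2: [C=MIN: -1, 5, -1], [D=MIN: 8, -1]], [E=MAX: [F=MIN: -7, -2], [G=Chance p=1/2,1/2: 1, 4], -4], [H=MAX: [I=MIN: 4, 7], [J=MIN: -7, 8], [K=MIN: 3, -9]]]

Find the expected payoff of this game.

-1

C (MIN): min(-1, 5, -1) = -1
D (MIN): min(8, -1) = -1
B (Chance): 1/2·-1 + 1/2·-1 = -1
F (MIN): min(-7, -2) = -7
G (Chance): 1/2·1 + 1/2·4 = 2.5
E (MAX): max(-7, 2.5, -4) = 2.5
I (MIN): min(4, 7) = 4
J (MIN): min(-7, 8) = -7
K (MIN): min(3, -9) = -9
H (MAX): max(4, -7, -9) = 4
Root (MIN): min(-1, 2.5, 4) = -1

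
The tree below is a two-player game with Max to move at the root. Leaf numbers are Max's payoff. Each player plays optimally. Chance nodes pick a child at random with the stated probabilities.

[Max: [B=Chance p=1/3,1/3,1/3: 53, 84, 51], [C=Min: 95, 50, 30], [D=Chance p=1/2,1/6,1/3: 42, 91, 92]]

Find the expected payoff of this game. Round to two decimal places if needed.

B (Chance): 1/3·53 + 1/3·84 + 1/3·51 = 62.67
C (Min): min(95, 50, 30) = 30
D (Chance): 1/2·42 + 1/6·91 + 1/3·92 = 66.83
Root (Max): max(62.67, 30, 66.83) = 66.83

66.83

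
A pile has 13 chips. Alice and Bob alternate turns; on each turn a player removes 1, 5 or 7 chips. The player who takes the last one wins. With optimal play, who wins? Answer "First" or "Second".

First

i:   0  1  2  3  4  5  6  7  8  9 10 11 12 13
     L  W  L  W  L  W  L  W  L  W  L  W  L  W
Position 13 is W, so the first player wins.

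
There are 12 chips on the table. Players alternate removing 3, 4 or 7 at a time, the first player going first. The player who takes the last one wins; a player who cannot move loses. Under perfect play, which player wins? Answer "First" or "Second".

Second

i:   0  1  2  3  4  5  6  7  8  9 10 11 12
     L  L  L  W  W  W  W  W  W  W  L  L  L
Position 12 is L, so the second player wins.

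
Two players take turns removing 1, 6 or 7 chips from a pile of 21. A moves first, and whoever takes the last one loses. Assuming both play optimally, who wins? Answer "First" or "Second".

First

i:   0  1  2  3  4  5  6  7  8  9 10 11 12 13 14 15 16 17 18 19 20 21
     W  L  W  L  W  L  W  W  W  W  W  W  W  L  W  L  W  L  W  W  W  W
Position 21 is W, so the first player wins.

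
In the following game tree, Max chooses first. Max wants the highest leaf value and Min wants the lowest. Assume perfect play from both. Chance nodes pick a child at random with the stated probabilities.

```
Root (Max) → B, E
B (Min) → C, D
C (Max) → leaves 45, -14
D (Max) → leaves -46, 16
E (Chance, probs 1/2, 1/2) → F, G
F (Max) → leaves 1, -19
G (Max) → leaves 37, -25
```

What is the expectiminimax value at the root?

19

C (Max): max(45, -14) = 45
D (Max): max(-46, 16) = 16
B (Min): min(45, 16) = 16
F (Max): max(1, -19) = 1
G (Max): max(37, -25) = 37
E (Chance): 1/2·1 + 1/2·37 = 19
Root (Max): max(16, 19) = 19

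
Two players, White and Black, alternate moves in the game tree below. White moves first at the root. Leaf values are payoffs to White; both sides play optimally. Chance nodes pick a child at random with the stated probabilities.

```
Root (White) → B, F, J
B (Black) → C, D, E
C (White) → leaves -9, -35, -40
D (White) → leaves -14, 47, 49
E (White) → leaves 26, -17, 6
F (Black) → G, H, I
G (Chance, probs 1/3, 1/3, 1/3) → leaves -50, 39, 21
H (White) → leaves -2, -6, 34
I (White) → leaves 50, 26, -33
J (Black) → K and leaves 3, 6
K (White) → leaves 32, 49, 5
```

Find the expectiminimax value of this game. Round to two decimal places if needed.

C (White): max(-9, -35, -40) = -9
D (White): max(-14, 47, 49) = 49
E (White): max(26, -17, 6) = 26
B (Black): min(-9, 49, 26) = -9
G (Chance): 1/3·-50 + 1/3·39 + 1/3·21 = 3.33
H (White): max(-2, -6, 34) = 34
I (White): max(50, 26, -33) = 50
F (Black): min(3.33, 34, 50) = 3.33
K (White): max(32, 49, 5) = 49
J (Black): min(49, 3, 6) = 3
Root (White): max(-9, 3.33, 3) = 3.33

3.33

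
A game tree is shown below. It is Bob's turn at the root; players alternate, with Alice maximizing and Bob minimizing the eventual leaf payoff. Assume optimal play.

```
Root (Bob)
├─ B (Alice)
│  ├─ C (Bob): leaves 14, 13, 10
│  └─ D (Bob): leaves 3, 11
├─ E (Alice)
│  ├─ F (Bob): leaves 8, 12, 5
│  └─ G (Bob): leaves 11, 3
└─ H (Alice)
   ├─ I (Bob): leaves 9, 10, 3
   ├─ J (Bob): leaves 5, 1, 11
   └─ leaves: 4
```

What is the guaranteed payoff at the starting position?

4

C (Bob): min(14, 13, 10) = 10
D (Bob): min(3, 11) = 3
B (Alice): max(10, 3) = 10
F (Bob): min(8, 12, 5) = 5
G (Bob): min(11, 3) = 3
E (Alice): max(5, 3) = 5
I (Bob): min(9, 10, 3) = 3
J (Bob): min(5, 1, 11) = 1
H (Alice): max(3, 1, 4) = 4
Root (Bob): min(10, 5, 4) = 4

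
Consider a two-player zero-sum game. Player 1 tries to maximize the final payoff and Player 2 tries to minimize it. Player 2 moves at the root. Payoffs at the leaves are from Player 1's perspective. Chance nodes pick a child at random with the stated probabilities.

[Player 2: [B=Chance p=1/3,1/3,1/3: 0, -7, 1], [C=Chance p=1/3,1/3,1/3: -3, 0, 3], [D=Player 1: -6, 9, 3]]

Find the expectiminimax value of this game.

-2

B (Chance): 1/3·0 + 1/3·-7 + 1/3·1 = -2
C (Chance): 1/3·-3 + 1/3·0 + 1/3·3 = 0
D (Player 1): max(-6, 9, 3) = 9
Root (Player 2): min(-2, 0, 9) = -2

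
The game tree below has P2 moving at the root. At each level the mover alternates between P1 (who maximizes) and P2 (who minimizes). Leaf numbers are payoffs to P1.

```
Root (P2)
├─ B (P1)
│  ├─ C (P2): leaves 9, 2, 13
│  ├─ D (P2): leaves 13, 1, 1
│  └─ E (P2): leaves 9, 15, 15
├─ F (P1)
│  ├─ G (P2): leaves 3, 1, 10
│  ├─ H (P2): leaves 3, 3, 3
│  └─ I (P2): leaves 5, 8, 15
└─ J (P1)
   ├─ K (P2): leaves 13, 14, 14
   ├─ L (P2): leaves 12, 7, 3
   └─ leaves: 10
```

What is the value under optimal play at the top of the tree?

C (P2): min(9, 2, 13) = 2
D (P2): min(13, 1, 1) = 1
E (P2): min(9, 15, 15) = 9
B (P1): max(2, 1, 9) = 9
G (P2): min(3, 1, 10) = 1
H (P2): min(3, 3, 3) = 3
I (P2): min(5, 8, 15) = 5
F (P1): max(1, 3, 5) = 5
K (P2): min(13, 14, 14) = 13
L (P2): min(12, 7, 3) = 3
J (P1): max(13, 3, 10) = 13
Root (P2): min(9, 5, 13) = 5

5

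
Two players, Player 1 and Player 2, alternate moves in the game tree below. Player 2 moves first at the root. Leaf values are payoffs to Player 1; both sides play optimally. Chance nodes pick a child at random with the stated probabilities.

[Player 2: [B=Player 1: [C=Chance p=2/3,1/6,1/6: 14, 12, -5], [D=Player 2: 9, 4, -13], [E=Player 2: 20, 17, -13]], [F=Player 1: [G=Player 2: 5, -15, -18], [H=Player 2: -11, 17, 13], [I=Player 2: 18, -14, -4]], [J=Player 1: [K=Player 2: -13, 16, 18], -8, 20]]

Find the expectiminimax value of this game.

C (Chance): 2/3·14 + 1/6·12 + 1/6·-5 = 10.5
D (Player 2): min(9, 4, -13) = -13
E (Player 2): min(20, 17, -13) = -13
B (Player 1): max(10.5, -13, -13) = 10.5
G (Player 2): min(5, -15, -18) = -18
H (Player 2): min(-11, 17, 13) = -11
I (Player 2): min(18, -14, -4) = -14
F (Player 1): max(-18, -11, -14) = -11
K (Player 2): min(-13, 16, 18) = -13
J (Player 1): max(-13, -8, 20) = 20
Root (Player 2): min(10.5, -11, 20) = -11

-11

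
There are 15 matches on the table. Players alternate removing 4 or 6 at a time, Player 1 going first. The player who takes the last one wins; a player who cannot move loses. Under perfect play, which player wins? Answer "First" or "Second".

W/L table (W = player to move can force a win):
i:   0  1  2  3  4  5  6  7  8  9 10 11 12 13 14 15
     L  L  L  L  W  W  W  W  W  W  L  L  L  L  W  W
Position 15 is W, so the first player wins.

First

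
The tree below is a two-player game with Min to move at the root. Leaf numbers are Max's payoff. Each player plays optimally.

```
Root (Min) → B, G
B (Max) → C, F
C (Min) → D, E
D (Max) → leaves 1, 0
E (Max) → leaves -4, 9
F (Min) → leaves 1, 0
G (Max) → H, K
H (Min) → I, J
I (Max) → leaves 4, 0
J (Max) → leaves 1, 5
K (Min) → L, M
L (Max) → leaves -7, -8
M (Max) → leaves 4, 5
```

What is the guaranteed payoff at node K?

L: max(-7, -8) = -7
M: max(4, 5) = 5
K: min(-7, 5) = -7

-7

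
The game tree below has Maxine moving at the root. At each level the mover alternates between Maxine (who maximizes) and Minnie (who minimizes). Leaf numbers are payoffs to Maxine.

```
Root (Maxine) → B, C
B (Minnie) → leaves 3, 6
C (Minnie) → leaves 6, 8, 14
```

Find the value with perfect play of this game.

B (Minnie): min(3, 6) = 3
C (Minnie): min(6, 8, 14) = 6
Root (Maxine): max(3, 6) = 6

6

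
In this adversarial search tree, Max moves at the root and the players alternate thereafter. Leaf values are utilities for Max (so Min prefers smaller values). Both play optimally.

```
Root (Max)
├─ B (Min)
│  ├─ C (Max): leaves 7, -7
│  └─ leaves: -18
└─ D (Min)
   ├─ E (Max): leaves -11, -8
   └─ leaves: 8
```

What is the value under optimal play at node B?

-18

C: max(7, -7) = 7
B: min(7, -18) = -18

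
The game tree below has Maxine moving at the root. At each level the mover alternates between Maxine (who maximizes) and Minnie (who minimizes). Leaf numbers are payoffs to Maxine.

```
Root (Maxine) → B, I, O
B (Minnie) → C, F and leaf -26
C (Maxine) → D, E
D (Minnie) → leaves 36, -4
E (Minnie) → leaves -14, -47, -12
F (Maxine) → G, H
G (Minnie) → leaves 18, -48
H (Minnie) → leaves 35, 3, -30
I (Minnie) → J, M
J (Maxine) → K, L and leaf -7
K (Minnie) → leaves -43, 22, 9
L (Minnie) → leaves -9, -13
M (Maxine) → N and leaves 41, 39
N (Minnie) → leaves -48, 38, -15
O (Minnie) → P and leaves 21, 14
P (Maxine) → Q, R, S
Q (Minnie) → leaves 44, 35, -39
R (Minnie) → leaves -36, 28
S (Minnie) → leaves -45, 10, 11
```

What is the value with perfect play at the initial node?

-7

D (Minnie): min(36, -4) = -4
E (Minnie): min(-14, -47, -12) = -47
C (Maxine): max(-4, -47) = -4
G (Minnie): min(18, -48) = -48
H (Minnie): min(35, 3, -30) = -30
F (Maxine): max(-48, -30) = -30
B (Minnie): min(-4, -30, -26) = -30
K (Minnie): min(-43, 22, 9) = -43
L (Minnie): min(-9, -13) = -13
J (Maxine): max(-43, -13, -7) = -7
N (Minnie): min(-48, 38, -15) = -48
M (Maxine): max(-48, 41, 39) = 41
I (Minnie): min(-7, 41) = -7
Q (Minnie): min(44, 35, -39) = -39
R (Minnie): min(-36, 28) = -36
S (Minnie): min(-45, 10, 11) = -45
P (Maxine): max(-39, -36, -45) = -36
O (Minnie): min(-36, 21, 14) = -36
Root (Maxine): max(-30, -7, -36) = -7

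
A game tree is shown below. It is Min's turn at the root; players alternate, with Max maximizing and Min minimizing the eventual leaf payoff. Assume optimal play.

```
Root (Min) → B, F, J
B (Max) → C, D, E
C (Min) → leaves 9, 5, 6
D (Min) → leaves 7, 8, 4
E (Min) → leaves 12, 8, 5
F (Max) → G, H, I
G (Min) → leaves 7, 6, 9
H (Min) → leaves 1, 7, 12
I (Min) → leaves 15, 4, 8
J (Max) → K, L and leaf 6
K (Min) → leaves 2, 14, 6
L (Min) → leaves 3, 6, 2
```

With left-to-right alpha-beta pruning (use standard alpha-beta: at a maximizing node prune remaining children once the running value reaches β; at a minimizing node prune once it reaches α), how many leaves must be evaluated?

C [α=-∞,β=+∞]: v=5
D [α=5,β=+∞]: v=4
E [α=5,β=+∞]: v=5
B [α=-∞,β=+∞]: v=5
G [α=-∞,β=5]: v=6
F [α=-∞,β=5]: v=6 after child 1 ≥ β → β-cutoff, skip 2
K [α=-∞,β=5]: v=2
L [α=2,β=5]: v=2
J [α=-∞,β=5]: v=6
Root [α=-∞,β=+∞]: v=5
Leaves evaluated: 19 of 25.

19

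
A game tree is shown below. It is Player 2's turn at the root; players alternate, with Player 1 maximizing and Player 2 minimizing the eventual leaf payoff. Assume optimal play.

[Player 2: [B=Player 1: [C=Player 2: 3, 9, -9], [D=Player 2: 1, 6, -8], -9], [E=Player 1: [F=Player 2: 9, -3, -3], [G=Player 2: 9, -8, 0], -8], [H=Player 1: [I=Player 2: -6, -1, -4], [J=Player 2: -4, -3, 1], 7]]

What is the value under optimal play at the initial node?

C (Player 2): min(3, 9, -9) = -9
D (Player 2): min(1, 6, -8) = -8
B (Player 1): max(-9, -8, -9) = -8
F (Player 2): min(9, -3, -3) = -3
G (Player 2): min(9, -8, 0) = -8
E (Player 1): max(-3, -8, -8) = -3
I (Player 2): min(-6, -1, -4) = -6
J (Player 2): min(-4, -3, 1) = -4
H (Player 1): max(-6, -4, 7) = 7
Root (Player 2): min(-8, -3, 7) = -8

-8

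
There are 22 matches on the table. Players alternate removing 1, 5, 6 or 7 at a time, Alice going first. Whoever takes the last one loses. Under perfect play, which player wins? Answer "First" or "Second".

First

Positions where the player to move wins (W) vs loses (L):
i:   0  1  2  3  4  5  6  7  8  9 10 11 12 13 14 15 16 17 18 19 20 21 22
     W  L  W  L  W  L  W  W  W  W  W  W  W  L  W  L  W  L  W  W  W  W  W
Position 22 is W, so the first player wins.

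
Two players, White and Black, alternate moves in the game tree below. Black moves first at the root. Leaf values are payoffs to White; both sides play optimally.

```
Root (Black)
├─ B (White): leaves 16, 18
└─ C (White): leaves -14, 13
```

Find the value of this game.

13

B (White): max(16, 18) = 18
C (White): max(-14, 13) = 13
Root (Black): min(18, 13) = 13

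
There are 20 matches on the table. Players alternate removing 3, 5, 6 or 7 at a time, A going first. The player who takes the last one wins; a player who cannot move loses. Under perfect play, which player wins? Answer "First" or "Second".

Second

i:   0  1  2  3  4  5  6  7  8  9 10 11 12 13 14 15 16 17 18 19 20
     L  L  L  W  W  W  W  W  W  W  L  L  L  W  W  W  W  W  W  W  L
Position 20 is L, so the second player wins.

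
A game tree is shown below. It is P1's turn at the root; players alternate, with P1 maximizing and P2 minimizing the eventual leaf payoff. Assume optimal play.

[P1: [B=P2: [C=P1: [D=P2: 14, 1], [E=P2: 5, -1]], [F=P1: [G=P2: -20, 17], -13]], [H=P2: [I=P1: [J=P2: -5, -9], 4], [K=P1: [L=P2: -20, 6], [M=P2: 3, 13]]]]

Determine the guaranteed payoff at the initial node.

3

D (P2): min(14, 1) = 1
E (P2): min(5, -1) = -1
C (P1): max(1, -1) = 1
G (P2): min(-20, 17) = -20
F (P1): max(-20, -13) = -13
B (P2): min(1, -13) = -13
J (P2): min(-5, -9) = -9
I (P1): max(-9, 4) = 4
L (P2): min(-20, 6) = -20
M (P2): min(3, 13) = 3
K (P1): max(-20, 3) = 3
H (P2): min(4, 3) = 3
Root (P1): max(-13, 3) = 3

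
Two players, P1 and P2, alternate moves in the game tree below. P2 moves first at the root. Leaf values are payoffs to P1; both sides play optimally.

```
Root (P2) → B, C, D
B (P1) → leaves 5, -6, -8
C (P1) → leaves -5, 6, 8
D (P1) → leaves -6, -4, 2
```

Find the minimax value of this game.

2

B (P1): max(5, -6, -8) = 5
C (P1): max(-5, 6, 8) = 8
D (P1): max(-6, -4, 2) = 2
Root (P2): min(5, 8, 2) = 2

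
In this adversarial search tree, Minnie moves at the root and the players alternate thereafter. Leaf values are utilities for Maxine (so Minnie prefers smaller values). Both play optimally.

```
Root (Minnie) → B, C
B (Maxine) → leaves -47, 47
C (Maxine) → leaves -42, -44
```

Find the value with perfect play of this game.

B (Maxine): max(-47, 47) = 47
C (Maxine): max(-42, -44) = -42
Root (Minnie): min(47, -42) = -42

-42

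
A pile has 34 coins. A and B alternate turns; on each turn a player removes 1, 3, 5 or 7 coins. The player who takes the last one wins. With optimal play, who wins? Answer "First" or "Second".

Second

W/L table (W = player to move can force a win):
i:   0  1  2  3  4  5  6  7  8  9 10 11 12 13 14 15 16 17 18 19 20 21 22 23 24 25 26 27 28 29 30 31 32 33 34
     L  W  L  W  L  W  L  W  L  W  L  W  L  W  L  W  L  W  L  W  L  W  L  W  L  W  L  W  L  W  L  W  L  W  L
Position 34 is L, so the second player wins.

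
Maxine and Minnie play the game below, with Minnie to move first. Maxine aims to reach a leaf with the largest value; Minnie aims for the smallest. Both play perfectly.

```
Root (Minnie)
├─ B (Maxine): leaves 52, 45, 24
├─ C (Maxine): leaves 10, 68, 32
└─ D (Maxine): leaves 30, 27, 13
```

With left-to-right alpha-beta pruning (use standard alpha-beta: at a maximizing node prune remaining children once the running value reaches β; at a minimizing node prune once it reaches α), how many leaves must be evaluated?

8

B [α=-∞,β=+∞]: v=52
C [α=-∞,β=52]: v=68 after child 2 ≥ β → β-cutoff, skip 1
D [α=-∞,β=52]: v=30
Root [α=-∞,β=+∞]: v=30
Leaves evaluated: 8 of 9.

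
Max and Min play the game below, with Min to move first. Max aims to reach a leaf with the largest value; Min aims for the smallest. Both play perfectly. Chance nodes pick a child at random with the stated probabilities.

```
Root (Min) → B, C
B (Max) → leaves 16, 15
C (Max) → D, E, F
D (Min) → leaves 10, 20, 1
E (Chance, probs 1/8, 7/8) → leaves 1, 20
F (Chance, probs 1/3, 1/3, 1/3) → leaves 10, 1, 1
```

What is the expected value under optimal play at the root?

B (Max): max(16, 15) = 16
D (Min): min(10, 20, 1) = 1
E (Chance): 1/8·1 + 7/8·20 = 17.62
F (Chance): 1/3·10 + 1/3·1 + 1/3·1 = 4
C (Max): max(1, 17.62, 4) = 17.62
Root (Min): min(16, 17.62) = 16

16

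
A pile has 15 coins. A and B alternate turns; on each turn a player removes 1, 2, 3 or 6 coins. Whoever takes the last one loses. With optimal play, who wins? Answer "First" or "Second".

First

Mark each pile size as W (mover wins) or L (mover loses):
i:   0  1  2  3  4  5  6  7  8  9 10 11 12 13 14 15
     W  L  W  W  W  L  W  W  W  L  W  W  W  L  W  W
Position 15 is W, so the first player wins.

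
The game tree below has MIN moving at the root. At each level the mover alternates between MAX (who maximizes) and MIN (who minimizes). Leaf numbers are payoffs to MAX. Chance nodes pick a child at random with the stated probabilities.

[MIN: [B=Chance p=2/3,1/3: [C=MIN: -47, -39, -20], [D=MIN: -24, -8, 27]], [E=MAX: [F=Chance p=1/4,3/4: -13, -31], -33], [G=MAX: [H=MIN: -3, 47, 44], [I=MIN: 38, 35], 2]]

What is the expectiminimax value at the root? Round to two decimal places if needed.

C (MIN): min(-47, -39, -20) = -47
D (MIN): min(-24, -8, 27) = -24
B (Chance): 2/3·-47 + 1/3·-24 = -39.33
F (Chance): 1/4·-13 + 3/4·-31 = -26.5
E (MAX): max(-26.5, -33) = -26.5
H (MIN): min(-3, 47, 44) = -3
I (MIN): min(38, 35) = 35
G (MAX): max(-3, 35, 2) = 35
Root (MIN): min(-39.33, -26.5, 35) = -39.33

-39.33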